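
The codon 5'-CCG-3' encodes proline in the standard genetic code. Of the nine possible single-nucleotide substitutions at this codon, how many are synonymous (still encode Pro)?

3

Position 1: none → 0 synonymous.
Position 2: none → 0 synonymous.
Position 3: CCT, CCC, CCA → 3 synonymous.
Total: 0 + 0 + 3 = 3.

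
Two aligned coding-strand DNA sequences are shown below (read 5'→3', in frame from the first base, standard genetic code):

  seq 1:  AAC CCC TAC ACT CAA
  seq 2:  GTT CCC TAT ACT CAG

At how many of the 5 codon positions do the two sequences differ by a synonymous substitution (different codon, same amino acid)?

Codon 1: AAC Asn / GTT Val — nonsynonymous.
Codon 2: CCC Pro / CCC Pro — identical.
Codon 3: TAC Tyr / TAT Tyr — synonymous.
Codon 4: ACT Thr / ACT Thr — identical.
Codon 5: CAA Gln / CAG Gln — synonymous.
Synonymous differences: 2.

2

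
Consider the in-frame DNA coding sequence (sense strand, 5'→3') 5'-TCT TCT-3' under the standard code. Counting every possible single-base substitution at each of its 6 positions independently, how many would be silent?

Codon 1 (TCT, Ser): 3 synonymous substitutions.
Codon 2 (TCT, Ser): 3 synonymous substitutions.
Total: 3 + 3 = 6.

6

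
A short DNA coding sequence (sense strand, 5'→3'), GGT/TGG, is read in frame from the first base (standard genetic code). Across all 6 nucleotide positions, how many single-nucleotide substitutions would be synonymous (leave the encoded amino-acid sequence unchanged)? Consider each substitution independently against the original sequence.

3

Codon 1 (GGT, Gly): 3 synonymous substitutions.
Codon 2 (TGG, Trp): 0 synonymous substitutions.
Total: 3 + 0 = 3.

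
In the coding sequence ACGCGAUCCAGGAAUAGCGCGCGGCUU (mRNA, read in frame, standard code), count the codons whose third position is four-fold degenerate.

6

Codon 1 ACG (Thr): third position 4-fold.
Codon 2 CGA (Arg): third position 4-fold.
Codon 3 UCC (Ser): third position 4-fold.
Codon 4 AGG (Arg): third position 2-fold.
Codon 5 AAU (Asn): third position 2-fold.
Codon 6 AGC (Ser): third position 2-fold.
Codon 7 GCG (Ala): third position 4-fold.
Codon 8 CGG (Arg): third position 4-fold.
Codon 9 CUU (Leu): third position 4-fold.
Four-fold degenerate third positions: 6.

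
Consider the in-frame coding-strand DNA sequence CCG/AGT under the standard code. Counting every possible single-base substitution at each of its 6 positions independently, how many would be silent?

Codon 1 (CCG, Pro): 3 synonymous substitutions.
Codon 2 (AGT, Ser): 1 synonymous substitution.
Total: 3 + 1 = 4.

4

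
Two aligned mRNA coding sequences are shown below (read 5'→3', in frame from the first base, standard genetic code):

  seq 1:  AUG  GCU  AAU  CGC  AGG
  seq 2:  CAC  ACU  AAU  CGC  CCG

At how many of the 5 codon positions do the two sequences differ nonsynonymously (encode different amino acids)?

Codon 1: AUG Met / CAC His — nonsynonymous.
Codon 2: GCU Ala / ACU Thr — nonsynonymous.
Codon 3: AAU Asn / AAU Asn — identical.
Codon 4: CGC Arg / CGC Arg — identical.
Codon 5: AGG Arg / CCG Pro — nonsynonymous.
Nonsynonymous differences: 3.

3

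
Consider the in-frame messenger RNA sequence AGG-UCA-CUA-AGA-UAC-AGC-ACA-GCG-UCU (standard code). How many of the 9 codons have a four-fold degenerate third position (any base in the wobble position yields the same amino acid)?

Codon 1 AGG (Arg): third position 2-fold.
Codon 2 UCA (Ser): third position 4-fold.
Codon 3 CUA (Leu): third position 4-fold.
Codon 4 AGA (Arg): third position 2-fold.
Codon 5 UAC (Tyr): third position 2-fold.
Codon 6 AGC (Ser): third position 2-fold.
Codon 7 ACA (Thr): third position 4-fold.
Codon 8 GCG (Ala): third position 4-fold.
Codon 9 UCU (Ser): third position 4-fold.
Four-fold degenerate third positions: 5.

5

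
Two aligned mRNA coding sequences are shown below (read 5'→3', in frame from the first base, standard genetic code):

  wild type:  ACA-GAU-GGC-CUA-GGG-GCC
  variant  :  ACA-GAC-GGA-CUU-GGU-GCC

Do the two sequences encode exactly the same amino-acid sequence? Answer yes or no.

Codon 1: ACA Thr / ACA Thr — identical.
Codon 2: GAU Asp / GAC Asp — synonymous.
Codon 3: GGC Gly / GGA Gly — synonymous.
Codon 4: CUA Leu / CUU Leu — synonymous.
Codon 5: GGG Gly / GGU Gly — synonymous.
Codon 6: GCC Ala / GCC Ala — identical.
Nonsynonymous differences: 0 → same protein.

yes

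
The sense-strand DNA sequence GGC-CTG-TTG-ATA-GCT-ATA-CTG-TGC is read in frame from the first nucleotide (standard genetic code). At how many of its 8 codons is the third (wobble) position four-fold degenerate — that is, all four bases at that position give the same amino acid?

4

Codon 1 GGC (Gly): third position 4-fold.
Codon 2 CTG (Leu): third position 4-fold.
Codon 3 TTG (Leu): third position 2-fold.
Codon 4 ATA (Ile): third position 3-fold.
Codon 5 GCT (Ala): third position 4-fold.
Codon 6 ATA (Ile): third position 3-fold.
Codon 7 CTG (Leu): third position 4-fold.
Codon 8 TGC (Cys): third position 2-fold.
Four-fold degenerate third positions: 4.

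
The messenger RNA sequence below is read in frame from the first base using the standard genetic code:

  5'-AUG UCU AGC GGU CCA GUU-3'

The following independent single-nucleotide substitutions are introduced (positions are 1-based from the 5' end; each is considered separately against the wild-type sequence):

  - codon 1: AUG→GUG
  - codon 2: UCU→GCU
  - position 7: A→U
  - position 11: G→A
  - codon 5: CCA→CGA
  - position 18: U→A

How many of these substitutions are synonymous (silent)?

1

Codon 1: AUG (Met) → GUG (Val) — missense.
Codon 2: UCU (Ser) → GCU (Ala) — missense.
Codon 3: AGC (Ser) → UGC (Cys) — missense.
Codon 4: GGU (Gly) → GAU (Asp) — missense.
Codon 5: CCA (Pro) → CGA (Arg) — missense.
Codon 6: GUU (Val) → GUA (Val) — synonymous.
Synonymous: 1 of 6.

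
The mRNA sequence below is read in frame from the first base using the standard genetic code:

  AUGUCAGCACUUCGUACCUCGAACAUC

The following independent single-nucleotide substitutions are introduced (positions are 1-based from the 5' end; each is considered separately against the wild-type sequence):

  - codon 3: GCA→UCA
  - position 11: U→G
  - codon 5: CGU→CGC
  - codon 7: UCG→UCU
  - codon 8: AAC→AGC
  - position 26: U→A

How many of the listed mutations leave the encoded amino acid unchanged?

Codon 3: GCA (Ala) → UCA (Ser) — missense.
Codon 4: CUU (Leu) → CGU (Arg) — missense.
Codon 5: CGU (Arg) → CGC (Arg) — synonymous.
Codon 7: UCG (Ser) → UCU (Ser) — synonymous.
Codon 8: AAC (Asn) → AGC (Ser) — missense.
Codon 9: AUC (Ile) → AAC (Asn) — missense.
Synonymous: 2 of 6.

2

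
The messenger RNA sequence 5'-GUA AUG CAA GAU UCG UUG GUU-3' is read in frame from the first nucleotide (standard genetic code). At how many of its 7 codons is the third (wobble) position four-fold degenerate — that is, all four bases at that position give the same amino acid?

3

Codon 1 GUA (Val): third position 4-fold.
Codon 2 AUG (Met): third position 1-fold.
Codon 3 CAA (Gln): third position 2-fold.
Codon 4 GAU (Asp): third position 2-fold.
Codon 5 UCG (Ser): third position 4-fold.
Codon 6 UUG (Leu): third position 2-fold.
Codon 7 GUU (Val): third position 4-fold.
Four-fold degenerate third positions: 3.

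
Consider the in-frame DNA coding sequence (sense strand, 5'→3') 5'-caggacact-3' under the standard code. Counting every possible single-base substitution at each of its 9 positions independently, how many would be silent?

Codon 1 (CAG, Gln): 1 synonymous substitution.
Codon 2 (GAC, Asp): 1 synonymous substitution.
Codon 3 (ACT, Thr): 3 synonymous substitutions.
Total: 1 + 1 + 3 = 5.

5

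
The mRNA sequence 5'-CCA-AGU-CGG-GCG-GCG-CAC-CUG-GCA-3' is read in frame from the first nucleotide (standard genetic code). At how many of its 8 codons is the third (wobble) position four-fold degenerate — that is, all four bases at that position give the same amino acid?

Codon 1 CCA (Pro): third position 4-fold.
Codon 2 AGU (Ser): third position 2-fold.
Codon 3 CGG (Arg): third position 4-fold.
Codon 4 GCG (Ala): third position 4-fold.
Codon 5 GCG (Ala): third position 4-fold.
Codon 6 CAC (His): third position 2-fold.
Codon 7 CUG (Leu): third position 4-fold.
Codon 8 GCA (Ala): third position 4-fold.
Four-fold degenerate third positions: 6.

6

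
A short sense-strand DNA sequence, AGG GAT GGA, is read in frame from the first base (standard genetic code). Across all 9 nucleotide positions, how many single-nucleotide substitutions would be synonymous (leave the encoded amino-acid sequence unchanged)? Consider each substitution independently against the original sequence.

6

Codon 1 (AGG, Arg): 2 synonymous substitutions.
Codon 2 (GAT, Asp): 1 synonymous substitution.
Codon 3 (GGA, Gly): 3 synonymous substitutions.
Total: 2 + 1 + 3 = 6.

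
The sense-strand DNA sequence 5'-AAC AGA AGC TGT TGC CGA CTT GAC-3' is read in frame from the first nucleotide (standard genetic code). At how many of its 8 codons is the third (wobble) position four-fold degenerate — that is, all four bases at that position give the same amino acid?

Codon 1 AAC (Asn): third position 2-fold.
Codon 2 AGA (Arg): third position 2-fold.
Codon 3 AGC (Ser): third position 2-fold.
Codon 4 TGT (Cys): third position 2-fold.
Codon 5 TGC (Cys): third position 2-fold.
Codon 6 CGA (Arg): third position 4-fold.
Codon 7 CTT (Leu): third position 4-fold.
Codon 8 GAC (Asp): third position 2-fold.
Four-fold degenerate third positions: 2.

2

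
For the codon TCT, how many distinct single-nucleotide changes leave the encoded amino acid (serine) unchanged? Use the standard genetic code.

3

Position 1: none → 0 synonymous.
Position 2: none → 0 synonymous.
Position 3: TCC, TCA, TCG → 3 synonymous.
Total: 0 + 0 + 3 = 3.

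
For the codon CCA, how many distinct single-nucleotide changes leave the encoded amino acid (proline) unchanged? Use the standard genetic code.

3

Position 1: none → 0 synonymous.
Position 2: none → 0 synonymous.
Position 3: CCT, CCC, CCG → 3 synonymous.
Total: 0 + 0 + 3 = 3.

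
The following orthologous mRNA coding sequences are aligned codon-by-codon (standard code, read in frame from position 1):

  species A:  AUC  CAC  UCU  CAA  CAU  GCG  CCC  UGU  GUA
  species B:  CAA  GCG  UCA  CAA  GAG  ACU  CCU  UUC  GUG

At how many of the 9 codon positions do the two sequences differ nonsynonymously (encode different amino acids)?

Codon 1: AUC Ile / CAA Gln — nonsynonymous.
Codon 2: CAC His / GCG Ala — nonsynonymous.
Codon 3: UCU Ser / UCA Ser — synonymous.
Codon 4: CAA Gln / CAA Gln — identical.
Codon 5: CAU His / GAG Glu — nonsynonymous.
Codon 6: GCG Ala / ACU Thr — nonsynonymous.
Codon 7: CCC Pro / CCU Pro — synonymous.
Codon 8: UGU Cys / UUC Phe — nonsynonymous.
Codon 9: GUA Val / GUG Val — synonymous.
Nonsynonymous differences: 5.

5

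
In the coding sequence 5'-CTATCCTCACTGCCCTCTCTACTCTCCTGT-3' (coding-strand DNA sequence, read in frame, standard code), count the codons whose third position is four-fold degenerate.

9

Codon 1 CTA (Leu): third position 4-fold.
Codon 2 TCC (Ser): third position 4-fold.
Codon 3 TCA (Ser): third position 4-fold.
Codon 4 CTG (Leu): third position 4-fold.
Codon 5 CCC (Pro): third position 4-fold.
Codon 6 TCT (Ser): third position 4-fold.
Codon 7 CTA (Leu): third position 4-fold.
Codon 8 CTC (Leu): third position 4-fold.
Codon 9 TCC (Ser): third position 4-fold.
Codon 10 TGT (Cys): third position 2-fold.
Four-fold degenerate third positions: 9.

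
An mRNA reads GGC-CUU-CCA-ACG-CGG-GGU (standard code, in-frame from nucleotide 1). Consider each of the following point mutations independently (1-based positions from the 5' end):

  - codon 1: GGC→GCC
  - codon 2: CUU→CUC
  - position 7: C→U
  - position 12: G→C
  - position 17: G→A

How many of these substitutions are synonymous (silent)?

2

Codon 1: GGC (Gly) → GCC (Ala) — missense.
Codon 2: CUU (Leu) → CUC (Leu) — synonymous.
Codon 3: CCA (Pro) → UCA (Ser) — missense.
Codon 4: ACG (Thr) → ACC (Thr) — synonymous.
Codon 6: GGU (Gly) → GAU (Asp) — missense.
Synonymous: 2 of 5.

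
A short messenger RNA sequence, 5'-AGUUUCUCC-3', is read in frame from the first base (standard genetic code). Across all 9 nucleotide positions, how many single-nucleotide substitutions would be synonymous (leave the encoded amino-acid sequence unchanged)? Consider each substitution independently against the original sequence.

Codon 1 (AGU, Ser): 1 synonymous substitution.
Codon 2 (UUC, Phe): 1 synonymous substitution.
Codon 3 (UCC, Ser): 3 synonymous substitutions.
Total: 1 + 1 + 3 = 5.

5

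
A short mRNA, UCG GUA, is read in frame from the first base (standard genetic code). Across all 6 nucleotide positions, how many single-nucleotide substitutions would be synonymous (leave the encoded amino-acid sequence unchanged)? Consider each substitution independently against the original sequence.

6

Codon 1 (UCG, Ser): 3 synonymous substitutions.
Codon 2 (GUA, Val): 3 synonymous substitutions.
Total: 3 + 3 = 6.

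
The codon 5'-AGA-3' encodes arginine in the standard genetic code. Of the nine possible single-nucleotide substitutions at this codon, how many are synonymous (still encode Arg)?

Position 1: CGA → 1 synonymous.
Position 2: none → 0 synonymous.
Position 3: AGG → 1 synonymous.
Total: 1 + 0 + 1 = 2.

2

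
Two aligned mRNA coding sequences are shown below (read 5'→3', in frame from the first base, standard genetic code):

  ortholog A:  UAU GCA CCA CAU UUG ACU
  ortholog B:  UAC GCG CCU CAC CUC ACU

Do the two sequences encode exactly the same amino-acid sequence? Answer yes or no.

Codon 1: UAU Tyr / UAC Tyr — synonymous.
Codon 2: GCA Ala / GCG Ala — synonymous.
Codon 3: CCA Pro / CCU Pro — synonymous.
Codon 4: CAU His / CAC His — synonymous.
Codon 5: UUG Leu / CUC Leu — synonymous.
Codon 6: ACU Thr / ACU Thr — identical.
Nonsynonymous differences: 0 → same protein.

yes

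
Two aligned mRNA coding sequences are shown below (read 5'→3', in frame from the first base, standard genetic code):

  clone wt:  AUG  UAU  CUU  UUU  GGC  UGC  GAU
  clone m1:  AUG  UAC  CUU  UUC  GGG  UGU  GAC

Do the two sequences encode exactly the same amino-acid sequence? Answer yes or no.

yes

Codon 1: AUG Met / AUG Met — identical.
Codon 2: UAU Tyr / UAC Tyr — synonymous.
Codon 3: CUU Leu / CUU Leu — identical.
Codon 4: UUU Phe / UUC Phe — synonymous.
Codon 5: GGC Gly / GGG Gly — synonymous.
Codon 6: UGC Cys / UGU Cys — synonymous.
Codon 7: GAU Asp / GAC Asp — synonymous.
Nonsynonymous differences: 0 → same protein.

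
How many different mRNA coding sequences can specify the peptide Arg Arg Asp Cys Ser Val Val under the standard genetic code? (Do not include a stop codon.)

Arg: 6 codons.
Arg: 6 codons.
Asp: 2 codons.
Cys: 2 codons.
Ser: 6 codons.
Val: 4 codons.
Val: 4 codons.
6 × 6 × 2 × 2 × 6 × 4 × 4 = 13824.

13824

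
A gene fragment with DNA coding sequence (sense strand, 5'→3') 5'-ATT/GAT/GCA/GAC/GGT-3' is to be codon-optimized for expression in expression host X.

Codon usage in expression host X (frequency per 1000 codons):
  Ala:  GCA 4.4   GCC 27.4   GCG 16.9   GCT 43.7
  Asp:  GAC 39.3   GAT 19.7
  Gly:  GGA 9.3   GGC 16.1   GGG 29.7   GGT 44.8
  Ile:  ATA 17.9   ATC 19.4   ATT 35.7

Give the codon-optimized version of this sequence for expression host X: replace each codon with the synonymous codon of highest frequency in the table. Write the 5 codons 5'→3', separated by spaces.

ATT GAC GCT GAC GGT

Codon 1 (Ile): best is ATT at 35.7.
Codon 2 (Asp): best is GAC at 39.3.
Codon 3 (Ala): best is GCT at 43.7.
Codon 4 (Asp): best is GAC at 39.3.
Codon 5 (Gly): best is GGT at 44.8.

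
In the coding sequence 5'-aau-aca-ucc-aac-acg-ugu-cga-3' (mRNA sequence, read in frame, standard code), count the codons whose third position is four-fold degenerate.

Codon 1 AAU (Asn): third position 2-fold.
Codon 2 ACA (Thr): third position 4-fold.
Codon 3 UCC (Ser): third position 4-fold.
Codon 4 AAC (Asn): third position 2-fold.
Codon 5 ACG (Thr): third position 4-fold.
Codon 6 UGU (Cys): third position 2-fold.
Codon 7 CGA (Arg): third position 4-fold.
Four-fold degenerate third positions: 4.

4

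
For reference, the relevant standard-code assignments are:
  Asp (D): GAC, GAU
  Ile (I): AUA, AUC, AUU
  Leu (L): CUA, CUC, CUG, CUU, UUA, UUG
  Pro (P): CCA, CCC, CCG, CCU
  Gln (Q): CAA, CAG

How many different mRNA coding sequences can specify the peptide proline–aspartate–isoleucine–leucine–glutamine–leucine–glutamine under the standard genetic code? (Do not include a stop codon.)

3456

Pro: 4 codons.
Asp: 2 codons.
Ile: 3 codons.
Leu: 6 codons.
Gln: 2 codons.
Leu: 6 codons.
Gln: 2 codons.
4 × 2 × 3 × 6 × 2 × 6 × 2 = 3456.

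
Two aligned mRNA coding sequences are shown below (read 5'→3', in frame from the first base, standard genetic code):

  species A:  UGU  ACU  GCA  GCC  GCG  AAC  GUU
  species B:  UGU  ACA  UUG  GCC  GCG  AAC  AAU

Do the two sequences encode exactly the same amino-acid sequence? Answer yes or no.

no

Codon 1: UGU Cys / UGU Cys — identical.
Codon 2: ACU Thr / ACA Thr — synonymous.
Codon 3: GCA Ala / UUG Leu — nonsynonymous.
Codon 4: GCC Ala / GCC Ala — identical.
Codon 5: GCG Ala / GCG Ala — identical.
Codon 6: AAC Asn / AAC Asn — identical.
Codon 7: GUU Val / AAU Asn — nonsynonymous.
Nonsynonymous differences: 2 → different protein.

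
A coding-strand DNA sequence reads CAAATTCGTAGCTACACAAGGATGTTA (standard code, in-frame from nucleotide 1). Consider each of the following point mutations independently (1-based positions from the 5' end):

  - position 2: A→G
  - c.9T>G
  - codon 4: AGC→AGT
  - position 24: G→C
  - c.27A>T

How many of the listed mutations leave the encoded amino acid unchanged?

Codon 1: CAA (Gln) → CGA (Arg) — missense.
Codon 3: CGT (Arg) → CGG (Arg) — synonymous.
Codon 4: AGC (Ser) → AGT (Ser) — synonymous.
Codon 8: ATG (Met) → ATC (Ile) — missense.
Codon 9: TTA (Leu) → TTT (Phe) — missense.
Synonymous: 2 of 5.

2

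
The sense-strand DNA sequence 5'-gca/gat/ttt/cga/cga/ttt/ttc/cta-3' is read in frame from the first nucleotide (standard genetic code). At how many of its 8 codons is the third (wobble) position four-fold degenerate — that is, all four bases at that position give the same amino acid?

Codon 1 GCA (Ala): third position 4-fold.
Codon 2 GAT (Asp): third position 2-fold.
Codon 3 TTT (Phe): third position 2-fold.
Codon 4 CGA (Arg): third position 4-fold.
Codon 5 CGA (Arg): third position 4-fold.
Codon 6 TTT (Phe): third position 2-fold.
Codon 7 TTC (Phe): third position 2-fold.
Codon 8 CTA (Leu): third position 4-fold.
Four-fold degenerate third positions: 4.

4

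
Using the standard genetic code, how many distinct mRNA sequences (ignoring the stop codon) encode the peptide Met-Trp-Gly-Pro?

16

Met: 1 codon.
Trp: 1 codon.
Gly: 4 codons.
Pro: 4 codons.
1 × 1 × 4 × 4 = 16.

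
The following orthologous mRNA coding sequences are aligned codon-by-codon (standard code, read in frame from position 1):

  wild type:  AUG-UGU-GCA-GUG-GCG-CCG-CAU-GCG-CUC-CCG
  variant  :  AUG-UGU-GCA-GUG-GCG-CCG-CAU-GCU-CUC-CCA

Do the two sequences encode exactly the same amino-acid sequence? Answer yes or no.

Codon 1: AUG Met / AUG Met — identical.
Codon 2: UGU Cys / UGU Cys — identical.
Codon 3: GCA Ala / GCA Ala — identical.
Codon 4: GUG Val / GUG Val — identical.
Codon 5: GCG Ala / GCG Ala — identical.
Codon 6: CCG Pro / CCG Pro — identical.
Codon 7: CAU His / CAU His — identical.
Codon 8: GCG Ala / GCU Ala — synonymous.
Codon 9: CUC Leu / CUC Leu — identical.
Codon 10: CCG Pro / CCA Pro — synonymous.
Nonsynonymous differences: 0 → same protein.

yes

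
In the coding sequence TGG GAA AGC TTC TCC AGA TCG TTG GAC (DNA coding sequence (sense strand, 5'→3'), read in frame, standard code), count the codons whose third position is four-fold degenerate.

Codon 1 TGG (Trp): third position 1-fold.
Codon 2 GAA (Glu): third position 2-fold.
Codon 3 AGC (Ser): third position 2-fold.
Codon 4 TTC (Phe): third position 2-fold.
Codon 5 TCC (Ser): third position 4-fold.
Codon 6 AGA (Arg): third position 2-fold.
Codon 7 TCG (Ser): third position 4-fold.
Codon 8 TTG (Leu): third position 2-fold.
Codon 9 GAC (Asp): third position 2-fold.
Four-fold degenerate third positions: 2.

2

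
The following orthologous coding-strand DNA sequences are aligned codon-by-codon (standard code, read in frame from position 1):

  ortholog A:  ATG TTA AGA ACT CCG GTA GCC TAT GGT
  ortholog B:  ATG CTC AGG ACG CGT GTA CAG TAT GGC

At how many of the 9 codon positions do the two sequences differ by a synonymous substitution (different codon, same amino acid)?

Codon 1: ATG Met / ATG Met — identical.
Codon 2: TTA Leu / CTC Leu — synonymous.
Codon 3: AGA Arg / AGG Arg — synonymous.
Codon 4: ACT Thr / ACG Thr — synonymous.
Codon 5: CCG Pro / CGT Arg — nonsynonymous.
Codon 6: GTA Val / GTA Val — identical.
Codon 7: GCC Ala / CAG Gln — nonsynonymous.
Codon 8: TAT Tyr / TAT Tyr — identical.
Codon 9: GGT Gly / GGC Gly — synonymous.
Synonymous differences: 4.

4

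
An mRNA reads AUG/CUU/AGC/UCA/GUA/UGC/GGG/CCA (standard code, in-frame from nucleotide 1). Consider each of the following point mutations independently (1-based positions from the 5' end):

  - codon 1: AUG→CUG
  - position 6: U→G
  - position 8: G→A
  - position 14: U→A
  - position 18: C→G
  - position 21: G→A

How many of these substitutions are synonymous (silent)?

Codon 1: AUG (Met) → CUG (Leu) — missense.
Codon 2: CUU (Leu) → CUG (Leu) — synonymous.
Codon 3: AGC (Ser) → AAC (Asn) — missense.
Codon 5: GUA (Val) → GAA (Glu) — missense.
Codon 6: UGC (Cys) → UGG (Trp) — missense.
Codon 7: GGG (Gly) → GGA (Gly) — synonymous.
Synonymous: 2 of 6.

2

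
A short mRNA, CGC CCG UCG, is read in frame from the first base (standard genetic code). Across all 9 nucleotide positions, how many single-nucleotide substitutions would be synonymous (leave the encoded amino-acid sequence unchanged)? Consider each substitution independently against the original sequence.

9

Codon 1 (CGC, Arg): 3 synonymous substitutions.
Codon 2 (CCG, Pro): 3 synonymous substitutions.
Codon 3 (UCG, Ser): 3 synonymous substitutions.
Total: 3 + 3 + 3 = 9.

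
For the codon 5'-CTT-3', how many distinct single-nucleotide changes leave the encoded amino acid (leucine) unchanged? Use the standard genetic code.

Position 1: none → 0 synonymous.
Position 2: none → 0 synonymous.
Position 3: CTC, CTA, CTG → 3 synonymous.
Total: 0 + 0 + 3 = 3.

3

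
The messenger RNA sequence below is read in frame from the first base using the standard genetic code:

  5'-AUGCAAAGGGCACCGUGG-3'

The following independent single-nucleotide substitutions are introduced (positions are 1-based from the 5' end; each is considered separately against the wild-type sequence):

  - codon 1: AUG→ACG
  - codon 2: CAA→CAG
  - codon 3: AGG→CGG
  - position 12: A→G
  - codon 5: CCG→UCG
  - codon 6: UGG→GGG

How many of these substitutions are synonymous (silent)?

Codon 1: AUG (Met) → ACG (Thr) — missense.
Codon 2: CAA (Gln) → CAG (Gln) — synonymous.
Codon 3: AGG (Arg) → CGG (Arg) — synonymous.
Codon 4: GCA (Ala) → GCG (Ala) — synonymous.
Codon 5: CCG (Pro) → UCG (Ser) — missense.
Codon 6: UGG (Trp) → GGG (Gly) — missense.
Synonymous: 3 of 6.

3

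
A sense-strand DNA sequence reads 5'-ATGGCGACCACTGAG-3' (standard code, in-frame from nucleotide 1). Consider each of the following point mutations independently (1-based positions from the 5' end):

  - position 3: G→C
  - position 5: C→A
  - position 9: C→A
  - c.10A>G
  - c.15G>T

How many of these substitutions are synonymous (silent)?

1

Codon 1: ATG (Met) → ATC (Ile) — missense.
Codon 2: GCG (Ala) → GAG (Glu) — missense.
Codon 3: ACC (Thr) → ACA (Thr) — synonymous.
Codon 4: ACT (Thr) → GCT (Ala) — missense.
Codon 5: GAG (Glu) → GAT (Asp) — missense.
Synonymous: 1 of 5.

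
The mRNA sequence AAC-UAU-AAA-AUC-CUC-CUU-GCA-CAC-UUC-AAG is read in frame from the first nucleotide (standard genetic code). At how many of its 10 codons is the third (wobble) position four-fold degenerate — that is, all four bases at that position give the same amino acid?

3

Codon 1 AAC (Asn): third position 2-fold.
Codon 2 UAU (Tyr): third position 2-fold.
Codon 3 AAA (Lys): third position 2-fold.
Codon 4 AUC (Ile): third position 3-fold.
Codon 5 CUC (Leu): third position 4-fold.
Codon 6 CUU (Leu): third position 4-fold.
Codon 7 GCA (Ala): third position 4-fold.
Codon 8 CAC (His): third position 2-fold.
Codon 9 UUC (Phe): third position 2-fold.
Codon 10 AAG (Lys): third position 2-fold.
Four-fold degenerate third positions: 3.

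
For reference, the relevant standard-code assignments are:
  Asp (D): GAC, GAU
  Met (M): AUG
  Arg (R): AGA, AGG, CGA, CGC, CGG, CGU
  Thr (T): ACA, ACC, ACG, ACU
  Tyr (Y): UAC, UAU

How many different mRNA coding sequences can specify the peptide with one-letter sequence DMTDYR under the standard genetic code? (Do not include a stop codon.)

192

Asp: 2 codons.
Met: 1 codon.
Thr: 4 codons.
Asp: 2 codons.
Tyr: 2 codons.
Arg: 6 codons.
2 × 1 × 4 × 2 × 2 × 6 = 192.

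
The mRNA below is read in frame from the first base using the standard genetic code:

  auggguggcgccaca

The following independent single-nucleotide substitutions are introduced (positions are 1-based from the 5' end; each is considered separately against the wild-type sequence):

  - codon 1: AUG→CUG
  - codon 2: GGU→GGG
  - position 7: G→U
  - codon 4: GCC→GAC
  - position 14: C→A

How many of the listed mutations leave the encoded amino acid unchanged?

Codon 1: AUG (Met) → CUG (Leu) — missense.
Codon 2: GGU (Gly) → GGG (Gly) — synonymous.
Codon 3: GGC (Gly) → UGC (Cys) — missense.
Codon 4: GCC (Ala) → GAC (Asp) — missense.
Codon 5: ACA (Thr) → AAA (Lys) — missense.
Synonymous: 1 of 5.

1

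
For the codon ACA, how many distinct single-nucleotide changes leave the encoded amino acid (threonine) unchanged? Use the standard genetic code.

3

Position 1: none → 0 synonymous.
Position 2: none → 0 synonymous.
Position 3: ACT, ACC, ACG → 3 synonymous.
Total: 0 + 0 + 3 = 3.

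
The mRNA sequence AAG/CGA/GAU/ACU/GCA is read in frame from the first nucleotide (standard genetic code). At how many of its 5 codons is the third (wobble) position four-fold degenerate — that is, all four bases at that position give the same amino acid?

Codon 1 AAG (Lys): third position 2-fold.
Codon 2 CGA (Arg): third position 4-fold.
Codon 3 GAU (Asp): third position 2-fold.
Codon 4 ACU (Thr): third position 4-fold.
Codon 5 GCA (Ala): third position 4-fold.
Four-fold degenerate third positions: 3.

3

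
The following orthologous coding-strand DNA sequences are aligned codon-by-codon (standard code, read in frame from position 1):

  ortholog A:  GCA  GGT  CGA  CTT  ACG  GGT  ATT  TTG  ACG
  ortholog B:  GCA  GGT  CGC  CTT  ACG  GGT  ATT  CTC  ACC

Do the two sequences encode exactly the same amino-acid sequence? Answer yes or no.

Codon 1: GCA Ala / GCA Ala — identical.
Codon 2: GGT Gly / GGT Gly — identical.
Codon 3: CGA Arg / CGC Arg — synonymous.
Codon 4: CTT Leu / CTT Leu — identical.
Codon 5: ACG Thr / ACG Thr — identical.
Codon 6: GGT Gly / GGT Gly — identical.
Codon 7: ATT Ile / ATT Ile — identical.
Codon 8: TTG Leu / CTC Leu — synonymous.
Codon 9: ACG Thr / ACC Thr — synonymous.
Nonsynonymous differences: 0 → same protein.

yes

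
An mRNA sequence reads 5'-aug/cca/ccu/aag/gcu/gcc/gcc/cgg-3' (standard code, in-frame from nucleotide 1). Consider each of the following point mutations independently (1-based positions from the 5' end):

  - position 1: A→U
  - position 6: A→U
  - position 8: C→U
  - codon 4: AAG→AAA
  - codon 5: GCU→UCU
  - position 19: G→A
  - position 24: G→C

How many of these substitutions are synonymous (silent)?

3

Codon 1: AUG (Met) → UUG (Leu) — missense.
Codon 2: CCA (Pro) → CCU (Pro) — synonymous.
Codon 3: CCU (Pro) → CUU (Leu) — missense.
Codon 4: AAG (Lys) → AAA (Lys) — synonymous.
Codon 5: GCU (Ala) → UCU (Ser) — missense.
Codon 7: GCC (Ala) → ACC (Thr) — missense.
Codon 8: CGG (Arg) → CGC (Arg) — synonymous.
Synonymous: 3 of 7.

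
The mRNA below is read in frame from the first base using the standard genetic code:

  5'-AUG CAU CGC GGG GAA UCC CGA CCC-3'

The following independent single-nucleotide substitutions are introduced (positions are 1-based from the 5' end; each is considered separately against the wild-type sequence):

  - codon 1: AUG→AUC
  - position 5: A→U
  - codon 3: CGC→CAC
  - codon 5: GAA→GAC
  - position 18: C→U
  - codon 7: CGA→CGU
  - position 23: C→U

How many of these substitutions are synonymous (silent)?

Codon 1: AUG (Met) → AUC (Ile) — missense.
Codon 2: CAU (His) → CUU (Leu) — missense.
Codon 3: CGC (Arg) → CAC (His) — missense.
Codon 5: GAA (Glu) → GAC (Asp) — missense.
Codon 6: UCC (Ser) → UCU (Ser) — synonymous.
Codon 7: CGA (Arg) → CGU (Arg) — synonymous.
Codon 8: CCC (Pro) → CUC (Leu) — missense.
Synonymous: 2 of 7.

2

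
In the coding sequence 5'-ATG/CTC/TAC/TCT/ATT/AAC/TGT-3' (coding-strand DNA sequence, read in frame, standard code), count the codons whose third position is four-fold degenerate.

Codon 1 ATG (Met): third position 1-fold.
Codon 2 CTC (Leu): third position 4-fold.
Codon 3 TAC (Tyr): third position 2-fold.
Codon 4 TCT (Ser): third position 4-fold.
Codon 5 ATT (Ile): third position 3-fold.
Codon 6 AAC (Asn): third position 2-fold.
Codon 7 TGT (Cys): third position 2-fold.
Four-fold degenerate third positions: 2.

2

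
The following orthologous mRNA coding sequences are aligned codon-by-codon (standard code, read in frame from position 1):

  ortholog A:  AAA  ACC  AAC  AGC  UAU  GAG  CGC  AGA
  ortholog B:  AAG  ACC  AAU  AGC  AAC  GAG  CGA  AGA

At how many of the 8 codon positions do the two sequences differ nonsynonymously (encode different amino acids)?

Codon 1: AAA Lys / AAG Lys — synonymous.
Codon 2: ACC Thr / ACC Thr — identical.
Codon 3: AAC Asn / AAU Asn — synonymous.
Codon 4: AGC Ser / AGC Ser — identical.
Codon 5: UAU Tyr / AAC Asn — nonsynonymous.
Codon 6: GAG Glu / GAG Glu — identical.
Codon 7: CGC Arg / CGA Arg — synonymous.
Codon 8: AGA Arg / AGA Arg — identical.
Nonsynonymous differences: 1.

1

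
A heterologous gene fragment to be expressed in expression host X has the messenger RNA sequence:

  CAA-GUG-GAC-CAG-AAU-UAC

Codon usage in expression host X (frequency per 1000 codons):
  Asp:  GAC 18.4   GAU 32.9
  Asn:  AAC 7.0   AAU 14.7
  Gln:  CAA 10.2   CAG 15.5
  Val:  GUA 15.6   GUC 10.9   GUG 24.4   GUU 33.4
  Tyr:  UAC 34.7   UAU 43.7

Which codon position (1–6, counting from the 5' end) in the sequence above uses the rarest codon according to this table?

Codon 1 CAA (Gln): 10.2 per 1000.
Codon 2 GUG (Val): 24.4 per 1000.
Codon 3 GAC (Asp): 18.4 per 1000.
Codon 4 CAG (Gln): 15.5 per 1000.
Codon 5 AAU (Asn): 14.7 per 1000.
Codon 6 UAC (Tyr): 34.7 per 1000.
Lowest frequency is 10.2 at codon 1.

1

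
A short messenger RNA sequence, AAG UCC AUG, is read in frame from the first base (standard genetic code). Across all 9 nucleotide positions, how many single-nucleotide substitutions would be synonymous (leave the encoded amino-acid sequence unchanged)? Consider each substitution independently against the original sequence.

4

Codon 1 (AAG, Lys): 1 synonymous substitution.
Codon 2 (UCC, Ser): 3 synonymous substitutions.
Codon 3 (AUG, Met): 0 synonymous substitutions.
Total: 1 + 3 + 0 = 4.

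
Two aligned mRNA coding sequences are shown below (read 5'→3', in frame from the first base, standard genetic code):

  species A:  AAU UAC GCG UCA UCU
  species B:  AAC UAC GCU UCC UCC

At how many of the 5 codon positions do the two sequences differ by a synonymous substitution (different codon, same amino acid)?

Codon 1: AAU Asn / AAC Asn — synonymous.
Codon 2: UAC Tyr / UAC Tyr — identical.
Codon 3: GCG Ala / GCU Ala — synonymous.
Codon 4: UCA Ser / UCC Ser — synonymous.
Codon 5: UCU Ser / UCC Ser — synonymous.
Synonymous differences: 4.

4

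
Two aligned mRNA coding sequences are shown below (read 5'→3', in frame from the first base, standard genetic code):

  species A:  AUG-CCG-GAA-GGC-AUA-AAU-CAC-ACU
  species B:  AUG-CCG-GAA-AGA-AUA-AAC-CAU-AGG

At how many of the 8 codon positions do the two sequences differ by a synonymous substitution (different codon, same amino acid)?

2

Codon 1: AUG Met / AUG Met — identical.
Codon 2: CCG Pro / CCG Pro — identical.
Codon 3: GAA Glu / GAA Glu — identical.
Codon 4: GGC Gly / AGA Arg — nonsynonymous.
Codon 5: AUA Ile / AUA Ile — identical.
Codon 6: AAU Asn / AAC Asn — synonymous.
Codon 7: CAC His / CAU His — synonymous.
Codon 8: ACU Thr / AGG Arg — nonsynonymous.
Synonymous differences: 2.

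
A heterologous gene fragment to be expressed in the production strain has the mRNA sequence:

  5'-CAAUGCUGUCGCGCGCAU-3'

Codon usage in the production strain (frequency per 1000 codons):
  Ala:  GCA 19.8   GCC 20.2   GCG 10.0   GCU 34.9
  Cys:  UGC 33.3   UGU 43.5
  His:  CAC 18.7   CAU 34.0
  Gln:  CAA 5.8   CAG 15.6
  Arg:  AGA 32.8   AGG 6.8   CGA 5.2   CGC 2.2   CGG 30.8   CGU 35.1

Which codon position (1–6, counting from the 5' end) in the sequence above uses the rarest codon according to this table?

Codon 1 CAA (Gln): 5.8 per 1000.
Codon 2 UGC (Cys): 33.3 per 1000.
Codon 3 UGU (Cys): 43.5 per 1000.
Codon 4 CGC (Arg): 2.2 per 1000.
Codon 5 GCG (Ala): 10.0 per 1000.
Codon 6 CAU (His): 34.0 per 1000.
Lowest frequency is 2.2 at codon 4.

4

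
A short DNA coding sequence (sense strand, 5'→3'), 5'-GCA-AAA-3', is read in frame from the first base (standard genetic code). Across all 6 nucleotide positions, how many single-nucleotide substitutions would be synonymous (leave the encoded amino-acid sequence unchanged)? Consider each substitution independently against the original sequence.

4

Codon 1 (GCA, Ala): 3 synonymous substitutions.
Codon 2 (AAA, Lys): 1 synonymous substitution.
Total: 3 + 1 = 4.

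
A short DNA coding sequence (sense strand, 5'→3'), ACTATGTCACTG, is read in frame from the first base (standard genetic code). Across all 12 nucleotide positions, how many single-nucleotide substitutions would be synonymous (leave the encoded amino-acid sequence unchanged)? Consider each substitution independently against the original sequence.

Codon 1 (ACT, Thr): 3 synonymous substitutions.
Codon 2 (ATG, Met): 0 synonymous substitutions.
Codon 3 (TCA, Ser): 3 synonymous substitutions.
Codon 4 (CTG, Leu): 4 synonymous substitutions.
Total: 3 + 0 + 3 + 4 = 10.

10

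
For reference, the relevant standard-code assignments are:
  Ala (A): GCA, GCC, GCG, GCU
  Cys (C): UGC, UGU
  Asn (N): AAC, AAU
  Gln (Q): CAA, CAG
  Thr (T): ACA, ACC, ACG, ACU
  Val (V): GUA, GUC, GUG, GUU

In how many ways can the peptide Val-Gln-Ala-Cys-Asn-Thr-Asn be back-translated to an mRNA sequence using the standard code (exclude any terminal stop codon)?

1024

Val: 4 codons.
Gln: 2 codons.
Ala: 4 codons.
Cys: 2 codons.
Asn: 2 codons.
Thr: 4 codons.
Asn: 2 codons.
4 × 2 × 4 × 2 × 2 × 4 × 2 = 1024.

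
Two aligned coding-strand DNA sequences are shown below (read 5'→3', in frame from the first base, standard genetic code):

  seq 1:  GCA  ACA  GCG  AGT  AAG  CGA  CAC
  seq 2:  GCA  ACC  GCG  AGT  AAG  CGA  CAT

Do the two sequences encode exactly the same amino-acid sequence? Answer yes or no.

yes

Codon 1: GCA Ala / GCA Ala — identical.
Codon 2: ACA Thr / ACC Thr — synonymous.
Codon 3: GCG Ala / GCG Ala — identical.
Codon 4: AGT Ser / AGT Ser — identical.
Codon 5: AAG Lys / AAG Lys — identical.
Codon 6: CGA Arg / CGA Arg — identical.
Codon 7: CAC His / CAT His — synonymous.
Nonsynonymous differences: 0 → same protein.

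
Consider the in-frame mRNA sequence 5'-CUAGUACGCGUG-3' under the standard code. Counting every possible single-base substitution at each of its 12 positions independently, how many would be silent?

Codon 1 (CUA, Leu): 4 synonymous substitutions.
Codon 2 (GUA, Val): 3 synonymous substitutions.
Codon 3 (CGC, Arg): 3 synonymous substitutions.
Codon 4 (GUG, Val): 3 synonymous substitutions.
Total: 4 + 3 + 3 + 3 = 13.

13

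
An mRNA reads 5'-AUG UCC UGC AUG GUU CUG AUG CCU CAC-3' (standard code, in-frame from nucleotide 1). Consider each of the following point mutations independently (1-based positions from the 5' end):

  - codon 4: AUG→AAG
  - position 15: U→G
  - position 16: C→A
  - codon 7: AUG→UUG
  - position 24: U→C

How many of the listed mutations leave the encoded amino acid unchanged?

2

Codon 4: AUG (Met) → AAG (Lys) — missense.
Codon 5: GUU (Val) → GUG (Val) — synonymous.
Codon 6: CUG (Leu) → AUG (Met) — missense.
Codon 7: AUG (Met) → UUG (Leu) — missense.
Codon 8: CCU (Pro) → CCC (Pro) — synonymous.
Synonymous: 2 of 5.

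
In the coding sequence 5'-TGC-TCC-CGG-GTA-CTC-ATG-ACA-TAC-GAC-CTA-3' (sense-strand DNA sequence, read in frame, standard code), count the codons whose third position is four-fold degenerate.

6

Codon 1 TGC (Cys): third position 2-fold.
Codon 2 TCC (Ser): third position 4-fold.
Codon 3 CGG (Arg): third position 4-fold.
Codon 4 GTA (Val): third position 4-fold.
Codon 5 CTC (Leu): third position 4-fold.
Codon 6 ATG (Met): third position 1-fold.
Codon 7 ACA (Thr): third position 4-fold.
Codon 8 TAC (Tyr): third position 2-fold.
Codon 9 GAC (Asp): third position 2-fold.
Codon 10 CTA (Leu): third position 4-fold.
Four-fold degenerate third positions: 6.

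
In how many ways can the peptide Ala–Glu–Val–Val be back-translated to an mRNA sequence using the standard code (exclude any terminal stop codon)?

Ala: 4 codons.
Glu: 2 codons.
Val: 4 codons.
Val: 4 codons.
4 × 2 × 4 × 4 = 128.

128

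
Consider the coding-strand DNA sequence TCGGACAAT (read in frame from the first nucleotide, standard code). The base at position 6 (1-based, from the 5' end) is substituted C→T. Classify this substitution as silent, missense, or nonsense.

Position 6 falls in codon 2: GAC → Asp.
After the substitution the codon is GAT → Asp.
Both encode Asp, so the change is synonymous.

silent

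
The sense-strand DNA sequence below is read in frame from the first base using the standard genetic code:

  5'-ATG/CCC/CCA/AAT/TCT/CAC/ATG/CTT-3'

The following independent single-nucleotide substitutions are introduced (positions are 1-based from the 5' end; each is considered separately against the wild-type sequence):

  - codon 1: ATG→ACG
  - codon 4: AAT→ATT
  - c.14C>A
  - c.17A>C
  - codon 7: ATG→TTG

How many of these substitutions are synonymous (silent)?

Codon 1: ATG (Met) → ACG (Thr) — missense.
Codon 4: AAT (Asn) → ATT (Ile) — missense.
Codon 5: TCT (Ser) → TAT (Tyr) — missense.
Codon 6: CAC (His) → CCC (Pro) — missense.
Codon 7: ATG (Met) → TTG (Leu) — missense.
Synonymous: 0 of 5.

0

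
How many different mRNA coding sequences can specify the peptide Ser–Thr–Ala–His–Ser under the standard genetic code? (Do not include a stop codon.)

Ser: 6 codons.
Thr: 4 codons.
Ala: 4 codons.
His: 2 codons.
Ser: 6 codons.
6 × 4 × 4 × 2 × 6 = 1152.

1152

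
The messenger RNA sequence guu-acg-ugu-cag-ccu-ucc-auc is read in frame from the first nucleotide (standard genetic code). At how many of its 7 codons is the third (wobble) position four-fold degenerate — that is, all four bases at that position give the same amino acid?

4

Codon 1 GUU (Val): third position 4-fold.
Codon 2 ACG (Thr): third position 4-fold.
Codon 3 UGU (Cys): third position 2-fold.
Codon 4 CAG (Gln): third position 2-fold.
Codon 5 CCU (Pro): third position 4-fold.
Codon 6 UCC (Ser): third position 4-fold.
Codon 7 AUC (Ile): third position 3-fold.
Four-fold degenerate third positions: 4.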